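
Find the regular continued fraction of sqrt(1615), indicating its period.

Write x_i = (sqrt(1615) + m_i)/d_i with (m_0, d_0) = (0, 1). a_0 = floor(sqrt(1615)) = 40, since 40^2 = 1600 <= 1615 < 1681 = 41^2.
Iterate m_{i+1} = d_i*a_i - m_i, d_{i+1} = (1615 - m_{i+1}^2)/d_i, a_{i+1} = floor((a_0 + m_{i+1})/d_{i+1}):
  m_1 = 1*40 - 0 = 40, d_1 = (1615 - 40^2)/1 = 15/1 = 15, a_1 = floor((40 + 40)/15) = 5.
  m_2 = 15*5 - 40 = 35, d_2 = (1615 - 35^2)/15 = 390/15 = 26, a_2 = floor((40 + 35)/26) = 2.
  m_3 = 26*2 - 35 = 17, d_3 = (1615 - 17^2)/26 = 1326/26 = 51, a_3 = floor((40 + 17)/51) = 1.
  m_4 = 51*1 - 17 = 34, d_4 = (1615 - 34^2)/51 = 459/51 = 9, a_4 = floor((40 + 34)/9) = 8.
  m_5 = 9*8 - 34 = 38, d_5 = (1615 - 38^2)/9 = 171/9 = 19, a_5 = floor((40 + 38)/19) = 4.
  m_6 = 19*4 - 38 = 38, d_6 = (1615 - 38^2)/19 = 171/19 = 9, a_6 = floor((40 + 38)/9) = 8.
  m_7 = 9*8 - 38 = 34, d_7 = (1615 - 34^2)/9 = 459/9 = 51, a_7 = floor((40 + 34)/51) = 1.
  m_8 = 51*1 - 34 = 17, d_8 = (1615 - 17^2)/51 = 1326/51 = 26, a_8 = floor((40 + 17)/26) = 2.
  m_9 = 26*2 - 17 = 35, d_9 = (1615 - 35^2)/26 = 390/26 = 15, a_9 = floor((40 + 35)/15) = 5.
  m_10 = 15*5 - 35 = 40, d_10 = (1615 - 40^2)/15 = 15/15 = 1, a_10 = floor((40 + 40)/1) = 80.
  m_11 = 1*80 - 40 = 40, d_11 = (1615 - 40^2)/1 = 15/1 = 15: (m_11, d_11) = (m_1, d_1) = (40, 15), so from here the quotients repeat a_1, ..., a_10; the period length is 10.
Hence the expansion of sqrt(1615) is a_0 = 40 followed by the repeating block 5, 2, 1, 8, 4, 8, 1, 2, 5, 80 (period 10).

[40; (5, 2, 1, 8, 4, 8, 1, 2, 5, 80)]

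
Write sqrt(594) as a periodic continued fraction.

Write x_i = (sqrt(594) + m_i)/d_i with (m_0, d_0) = (0, 1). a_0 = floor(sqrt(594)) = 24, since 24^2 = 576 <= 594 < 625 = 25^2.
Iterate m_{i+1} = d_i*a_i - m_i, d_{i+1} = (594 - m_{i+1}^2)/d_i, a_{i+1} = floor((a_0 + m_{i+1})/d_{i+1}):
  m_1 = 1*24 - 0 = 24, d_1 = (594 - 24^2)/1 = 18/1 = 18, a_1 = floor((24 + 24)/18) = 2.
  m_2 = 18*2 - 24 = 12, d_2 = (594 - 12^2)/18 = 450/18 = 25, a_2 = floor((24 + 12)/25) = 1.
  m_3 = 25*1 - 12 = 13, d_3 = (594 - 13^2)/25 = 425/25 = 17, a_3 = floor((24 + 13)/17) = 2.
  m_4 = 17*2 - 13 = 21, d_4 = (594 - 21^2)/17 = 153/17 = 9, a_4 = floor((24 + 21)/9) = 5.
  m_5 = 9*5 - 21 = 24, d_5 = (594 - 24^2)/9 = 18/9 = 2, a_5 = floor((24 + 24)/2) = 24.
  m_6 = 2*24 - 24 = 24, d_6 = (594 - 24^2)/2 = 18/2 = 9, a_6 = floor((24 + 24)/9) = 5.
  m_7 = 9*5 - 24 = 21, d_7 = (594 - 21^2)/9 = 153/9 = 17, a_7 = floor((24 + 21)/17) = 2.
  m_8 = 17*2 - 21 = 13, d_8 = (594 - 13^2)/17 = 425/17 = 25, a_8 = floor((24 + 13)/25) = 1.
  m_9 = 25*1 - 13 = 12, d_9 = (594 - 12^2)/25 = 450/25 = 18, a_9 = floor((24 + 12)/18) = 2.
  m_10 = 18*2 - 12 = 24, d_10 = (594 - 24^2)/18 = 18/18 = 1, a_10 = floor((24 + 24)/1) = 48.
  m_11 = 1*48 - 24 = 24, d_11 = (594 - 24^2)/1 = 18/1 = 18: (m_11, d_11) = (m_1, d_1) = (24, 18), so from here the quotients repeat a_1, ..., a_10; the period length is 10.
Hence the expansion of sqrt(594) is a_0 = 24 followed by the repeating block 2, 1, 2, 5, 24, 5, 2, 1, 2, 48 (period 10).

[24; (2, 1, 2, 5, 24, 5, 2, 1, 2, 48)]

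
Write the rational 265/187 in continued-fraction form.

[1; 2, 2, 1, 1, 15]

Run the Euclidean algorithm on 265 and 187; the successive quotients are the partial quotients a_0, a_1, ... (each step inverts the fractional part left over by the previous one):
  265 = 1*187 + 78, so a_0 = 1.
  187 = 2*78 + 31, so a_1 = 2.
  78 = 2*31 + 16, so a_2 = 2.
  31 = 1*16 + 15, so a_3 = 1.
  16 = 1*15 + 1, so a_4 = 1.
  15 = 15*1 + 0, so a_5 = 15.
The remainder reaches 0 after 6 divisions, so the expansion has 6 partial quotients, read off in order.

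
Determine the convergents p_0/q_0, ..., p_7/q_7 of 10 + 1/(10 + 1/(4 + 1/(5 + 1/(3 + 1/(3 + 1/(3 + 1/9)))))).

Using the convergent recurrence p_i = a_i*p_{i-1} + p_{i-2}, q_i = a_i*q_{i-1} + q_{i-2} with p_{-2}=0, p_{-1}=1, q_{-2}=1, q_{-1}=0:
  i=0: a_0=10, p_0 = 10*1 + 0 = 10, q_0 = 10*0 + 1 = 1.
  i=1: a_1=10, p_1 = 10*10 + 1 = 101, q_1 = 10*1 + 0 = 10.
  i=2: a_2=4, p_2 = 4*101 + 10 = 414, q_2 = 4*10 + 1 = 41.
  i=3: a_3=5, p_3 = 5*414 + 101 = 2171, q_3 = 5*41 + 10 = 215.
  i=4: a_4=3, p_4 = 3*2171 + 414 = 6927, q_4 = 3*215 + 41 = 686.
  i=5: a_5=3, p_5 = 3*6927 + 2171 = 22952, q_5 = 3*686 + 215 = 2273.
  i=6: a_6=3, p_6 = 3*22952 + 6927 = 75783, q_6 = 3*2273 + 686 = 7505.
  i=7: a_7=9, p_7 = 9*75783 + 22952 = 704999, q_7 = 9*7505 + 2273 = 69818.

10/1, 101/10, 414/41, 2171/215, 6927/686, 22952/2273, 75783/7505, 704999/69818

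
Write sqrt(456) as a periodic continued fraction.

[21; (2, 1, 4, 1, 2, 42)]

Write x_i = (sqrt(456) + m_i)/d_i with (m_0, d_0) = (0, 1). a_0 = floor(sqrt(456)) = 21, since 21^2 = 441 <= 456 < 484 = 22^2.
Iterate m_{i+1} = d_i*a_i - m_i, d_{i+1} = (456 - m_{i+1}^2)/d_i, a_{i+1} = floor((a_0 + m_{i+1})/d_{i+1}):
  m_1 = 1*21 - 0 = 21, d_1 = (456 - 21^2)/1 = 15/1 = 15, a_1 = floor((21 + 21)/15) = 2.
  m_2 = 15*2 - 21 = 9, d_2 = (456 - 9^2)/15 = 375/15 = 25, a_2 = floor((21 + 9)/25) = 1.
  m_3 = 25*1 - 9 = 16, d_3 = (456 - 16^2)/25 = 200/25 = 8, a_3 = floor((21 + 16)/8) = 4.
  m_4 = 8*4 - 16 = 16, d_4 = (456 - 16^2)/8 = 200/8 = 25, a_4 = floor((21 + 16)/25) = 1.
  m_5 = 25*1 - 16 = 9, d_5 = (456 - 9^2)/25 = 375/25 = 15, a_5 = floor((21 + 9)/15) = 2.
  m_6 = 15*2 - 9 = 21, d_6 = (456 - 21^2)/15 = 15/15 = 1, a_6 = floor((21 + 21)/1) = 42.
  m_7 = 1*42 - 21 = 21, d_7 = (456 - 21^2)/1 = 15/1 = 15: (m_7, d_7) = (m_1, d_1) = (21, 15), so from here the quotients repeat a_1, ..., a_6; the period length is 6.
Hence the expansion of sqrt(456) is a_0 = 21 followed by the repeating block 2, 1, 4, 1, 2, 42 (period 6).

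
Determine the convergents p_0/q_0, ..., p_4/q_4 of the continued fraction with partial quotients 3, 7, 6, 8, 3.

Using the convergent recurrence p_i = a_i*p_{i-1} + p_{i-2}, q_i = a_i*q_{i-1} + q_{i-2} with p_{-2}=0, p_{-1}=1, q_{-2}=1, q_{-1}=0:
  i=0: a_0=3, p_0 = 3*1 + 0 = 3, q_0 = 3*0 + 1 = 1.
  i=1: a_1=7, p_1 = 7*3 + 1 = 22, q_1 = 7*1 + 0 = 7.
  i=2: a_2=6, p_2 = 6*22 + 3 = 135, q_2 = 6*7 + 1 = 43.
  i=3: a_3=8, p_3 = 8*135 + 22 = 1102, q_3 = 8*43 + 7 = 351.
  i=4: a_4=3, p_4 = 3*1102 + 135 = 3441, q_4 = 3*351 + 43 = 1096.

3/1, 22/7, 135/43, 1102/351, 3441/1096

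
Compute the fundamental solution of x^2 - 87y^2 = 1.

(x, y) = (28, 3)

First expand sqrt(87) as a continued fraction. With x_i = (sqrt(87) + m_i)/d_i and (m_0, d_0) = (0, 1): a_0 = floor(sqrt(87)) = 9, since 9^2 = 81 <= 87 < 100 = 10^2.
Iterate m_{i+1} = d_i*a_i - m_i, d_{i+1} = (87 - m_{i+1}^2)/d_i, a_{i+1} = floor((a_0 + m_{i+1})/d_{i+1}):
  m_1 = 1*9 - 0 = 9, d_1 = (87 - 9^2)/1 = 6/1 = 6, a_1 = floor((9 + 9)/6) = 3.
  m_2 = 6*3 - 9 = 9, d_2 = (87 - 9^2)/6 = 6/6 = 1, a_2 = floor((9 + 9)/1) = 18.
  m_3 = 1*18 - 9 = 9, d_3 = (87 - 9^2)/1 = 6/1 = 6: (m_3, d_3) = (m_1, d_1) = (9, 6), so from here the quotients repeat a_1, a_2; the period length is 2.
So sqrt(87) = [9; (3, 18)] with period length k = 2.
k is even, so the fundamental solution of x^2 - 87y^2 = 1 is (p_{k-1}, q_{k-1}) = (p_1, q_1); compute convergents through index 1.
Convergents (p_i = a_i*p_{i-1} + p_{i-2}, q_i = a_i*q_{i-1} + q_{i-2} with p_{-2}=0, p_{-1}=1, q_{-2}=1, q_{-1}=0):
  i=0: a_0=9, p_0 = 9*1 + 0 = 9, q_0 = 9*0 + 1 = 1.
  i=1: a_1=3, p_1 = 3*9 + 1 = 28, q_1 = 3*1 + 0 = 3.
Check: 28^2 - 87*3^2 = 784 - 783 = 1, so (x, y) = (28, 3) solves the equation, and by the theorem it is the least positive solution.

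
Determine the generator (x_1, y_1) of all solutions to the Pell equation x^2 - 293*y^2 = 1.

First expand sqrt(293) as a continued fraction. With x_i = (sqrt(293) + m_i)/d_i and (m_0, d_0) = (0, 1): a_0 = floor(sqrt(293)) = 17, since 17^2 = 289 <= 293 < 324 = 18^2.
Iterate m_{i+1} = d_i*a_i - m_i, d_{i+1} = (293 - m_{i+1}^2)/d_i, a_{i+1} = floor((a_0 + m_{i+1})/d_{i+1}):
  m_1 = 1*17 - 0 = 17, d_1 = (293 - 17^2)/1 = 4/1 = 4, a_1 = floor((17 + 17)/4) = 8.
  m_2 = 4*8 - 17 = 15, d_2 = (293 - 15^2)/4 = 68/4 = 17, a_2 = floor((17 + 15)/17) = 1.
  m_3 = 17*1 - 15 = 2, d_3 = (293 - 2^2)/17 = 289/17 = 17, a_3 = floor((17 + 2)/17) = 1.
  m_4 = 17*1 - 2 = 15, d_4 = (293 - 15^2)/17 = 68/17 = 4, a_4 = floor((17 + 15)/4) = 8.
  m_5 = 4*8 - 15 = 17, d_5 = (293 - 17^2)/4 = 4/4 = 1, a_5 = floor((17 + 17)/1) = 34.
  m_6 = 1*34 - 17 = 17, d_6 = (293 - 17^2)/1 = 4/1 = 4: (m_6, d_6) = (m_1, d_1) = (17, 4), so from here the quotients repeat a_1, ..., a_5; the period length is 5.
So sqrt(293) = [17; (8, 1, 1, 8, 34)] with period length k = 5.
k is odd, so (p_{k-1}, q_{k-1}) only solves x^2 - 293y^2 = -1 and the fundamental solution of x^2 - 293y^2 = 1 is (p_{2k-1}, q_{2k-1}) = (p_9, q_9); compute convergents through index 9, running through the period twice.
Convergents (p_i = a_i*p_{i-1} + p_{i-2}, q_i = a_i*q_{i-1} + q_{i-2} with p_{-2}=0, p_{-1}=1, q_{-2}=1, q_{-1}=0):
  i=0: a_0=17, p_0 = 17*1 + 0 = 17, q_0 = 17*0 + 1 = 1.
  i=1: a_1=8, p_1 = 8*17 + 1 = 137, q_1 = 8*1 + 0 = 8.
  i=2: a_2=1, p_2 = 1*137 + 17 = 154, q_2 = 1*8 + 1 = 9.
  i=3: a_3=1, p_3 = 1*154 + 137 = 291, q_3 = 1*9 + 8 = 17.
  i=4: a_4=8, p_4 = 8*291 + 154 = 2482, q_4 = 8*17 + 9 = 145.
  i=5: a_5=34, p_5 = 34*2482 + 291 = 84679, q_5 = 34*145 + 17 = 4947.
  i=6: a_6=8, p_6 = 8*84679 + 2482 = 679914, q_6 = 8*4947 + 145 = 39721.
  i=7: a_7=1, p_7 = 1*679914 + 84679 = 764593, q_7 = 1*39721 + 4947 = 44668.
  i=8: a_8=1, p_8 = 1*764593 + 679914 = 1444507, q_8 = 1*44668 + 39721 = 84389.
  i=9: a_9=8, p_9 = 8*1444507 + 764593 = 12320649, q_9 = 8*84389 + 44668 = 719780.
Indeed p_4^2 - 293*q_4^2 = 6160324 - 6160325 = -1, not +1.
Check: 12320649^2 - 293*719780^2 = 151798391781201 - 151798391781200 = 1, so (x, y) = (12320649, 719780) solves the equation, and by the theorem it is the least positive solution.

(x, y) = (12320649, 719780)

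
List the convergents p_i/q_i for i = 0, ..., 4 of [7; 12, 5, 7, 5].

Using the convergent recurrence p_i = a_i*p_{i-1} + p_{i-2}, q_i = a_i*q_{i-1} + q_{i-2} with p_{-2}=0, p_{-1}=1, q_{-2}=1, q_{-1}=0:
  i=0: a_0=7, p_0 = 7*1 + 0 = 7, q_0 = 7*0 + 1 = 1.
  i=1: a_1=12, p_1 = 12*7 + 1 = 85, q_1 = 12*1 + 0 = 12.
  i=2: a_2=5, p_2 = 5*85 + 7 = 432, q_2 = 5*12 + 1 = 61.
  i=3: a_3=7, p_3 = 7*432 + 85 = 3109, q_3 = 7*61 + 12 = 439.
  i=4: a_4=5, p_4 = 5*3109 + 432 = 15977, q_4 = 5*439 + 61 = 2256.

7/1, 85/12, 432/61, 3109/439, 15977/2256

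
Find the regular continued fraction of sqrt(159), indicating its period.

Write x_i = (sqrt(159) + m_i)/d_i with (m_0, d_0) = (0, 1). a_0 = floor(sqrt(159)) = 12, since 12^2 = 144 <= 159 < 169 = 13^2.
Iterate m_{i+1} = d_i*a_i - m_i, d_{i+1} = (159 - m_{i+1}^2)/d_i, a_{i+1} = floor((a_0 + m_{i+1})/d_{i+1}):
  m_1 = 1*12 - 0 = 12, d_1 = (159 - 12^2)/1 = 15/1 = 15, a_1 = floor((12 + 12)/15) = 1.
  m_2 = 15*1 - 12 = 3, d_2 = (159 - 3^2)/15 = 150/15 = 10, a_2 = floor((12 + 3)/10) = 1.
  m_3 = 10*1 - 3 = 7, d_3 = (159 - 7^2)/10 = 110/10 = 11, a_3 = floor((12 + 7)/11) = 1.
  m_4 = 11*1 - 7 = 4, d_4 = (159 - 4^2)/11 = 143/11 = 13, a_4 = floor((12 + 4)/13) = 1.
  m_5 = 13*1 - 4 = 9, d_5 = (159 - 9^2)/13 = 78/13 = 6, a_5 = floor((12 + 9)/6) = 3.
  m_6 = 6*3 - 9 = 9, d_6 = (159 - 9^2)/6 = 78/6 = 13, a_6 = floor((12 + 9)/13) = 1.
  m_7 = 13*1 - 9 = 4, d_7 = (159 - 4^2)/13 = 143/13 = 11, a_7 = floor((12 + 4)/11) = 1.
  m_8 = 11*1 - 4 = 7, d_8 = (159 - 7^2)/11 = 110/11 = 10, a_8 = floor((12 + 7)/10) = 1.
  m_9 = 10*1 - 7 = 3, d_9 = (159 - 3^2)/10 = 150/10 = 15, a_9 = floor((12 + 3)/15) = 1.
  m_10 = 15*1 - 3 = 12, d_10 = (159 - 12^2)/15 = 15/15 = 1, a_10 = floor((12 + 12)/1) = 24.
  m_11 = 1*24 - 12 = 12, d_11 = (159 - 12^2)/1 = 15/1 = 15: (m_11, d_11) = (m_1, d_1) = (12, 15), so from here the quotients repeat a_1, ..., a_10; the period length is 10.
Hence the expansion of sqrt(159) is a_0 = 12 followed by the repeating block 1, 1, 1, 1, 3, 1, 1, 1, 1, 24 (period 10).

[12; (1, 1, 1, 1, 3, 1, 1, 1, 1, 24)]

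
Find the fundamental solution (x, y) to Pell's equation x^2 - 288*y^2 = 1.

First expand sqrt(288) as a continued fraction. With x_i = (sqrt(288) + m_i)/d_i and (m_0, d_0) = (0, 1): a_0 = floor(sqrt(288)) = 16, since 16^2 = 256 <= 288 < 289 = 17^2.
Iterate m_{i+1} = d_i*a_i - m_i, d_{i+1} = (288 - m_{i+1}^2)/d_i, a_{i+1} = floor((a_0 + m_{i+1})/d_{i+1}):
  m_1 = 1*16 - 0 = 16, d_1 = (288 - 16^2)/1 = 32/1 = 32, a_1 = floor((16 + 16)/32) = 1.
  m_2 = 32*1 - 16 = 16, d_2 = (288 - 16^2)/32 = 32/32 = 1, a_2 = floor((16 + 16)/1) = 32.
  m_3 = 1*32 - 16 = 16, d_3 = (288 - 16^2)/1 = 32/1 = 32: (m_3, d_3) = (m_1, d_1) = (16, 32), so from here the quotients repeat a_1, a_2; the period length is 2.
So sqrt(288) = [16; (1, 32)] with period length k = 2.
k is even, so the fundamental solution of x^2 - 288y^2 = 1 is (p_{k-1}, q_{k-1}) = (p_1, q_1); compute convergents through index 1.
Convergents (p_i = a_i*p_{i-1} + p_{i-2}, q_i = a_i*q_{i-1} + q_{i-2} with p_{-2}=0, p_{-1}=1, q_{-2}=1, q_{-1}=0):
  i=0: a_0=16, p_0 = 16*1 + 0 = 16, q_0 = 16*0 + 1 = 1.
  i=1: a_1=1, p_1 = 1*16 + 1 = 17, q_1 = 1*1 + 0 = 1.
Check: 17^2 - 288*1^2 = 289 - 288 = 1, so (x, y) = (17, 1) solves the equation, and by the theorem it is the least positive solution.

(x, y) = (17, 1)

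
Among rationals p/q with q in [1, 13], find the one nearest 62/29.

Expand x = 62/29 as a continued fraction with the Euclidean algorithm:
  62 = 2*29 + 4, so a_0 = 2.
  29 = 7*4 + 1, so a_1 = 7.
  4 = 4*1 + 0, so a_2 = 4.
so x = [2; 7, 4].
Convergents (p_i = a_i*p_{i-1} + p_{i-2}, q_i = a_i*q_{i-1} + q_{i-2} with p_{-2}=0, p_{-1}=1, q_{-2}=1, q_{-1}=0), until the denominator exceeds 13:
  i=0: a_0=2, p_0 = 2*1 + 0 = 2, q_0 = 2*0 + 1 = 1.
  i=1: a_1=7, p_1 = 7*2 + 1 = 15, q_1 = 7*1 + 0 = 7.
  i=2: a_2=4, p_2 = 4*15 + 2 = 62, q_2 = 4*7 + 1 = 29.
q_2 = 29 > 13, so the last convergent with denominator <= 13 is p_1/q_1 = 15/7.
The closest fraction with denominator <= 13 is either p_1/q_1 or the intermediate fraction (k*p_1 + p_0)/(k*q_1 + q_0) with the largest k >= 1 whose denominator stays <= 13; these approach x as k grows, and every other convergent or intermediate fraction in range is farther away.
Largest k: floor((13 - q_0)/q_1) = floor((13 - 1)/7) = 1.
That gives (1*15 + 2)/(1*7 + 1) = 17/8.
Compare the errors: |x - 15/7| = |62*7 - 15*29|/(29*7) = 1/203, and |x - 17/8| = |62*8 - 17*29|/(29*8) = 3/232.
Cross-multiplying, 1*232 = 232 < 609 = 3*203, so 1/203 is smaller: the convergent 15/7 is closer to x than 17/8.

15/7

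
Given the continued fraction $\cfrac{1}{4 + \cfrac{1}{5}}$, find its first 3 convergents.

0/1, 1/4, 5/21

Using the convergent recurrence p_i = a_i*p_{i-1} + p_{i-2}, q_i = a_i*q_{i-1} + q_{i-2} with p_{-2}=0, p_{-1}=1, q_{-2}=1, q_{-1}=0:
  i=0: a_0=0, p_0 = 0*1 + 0 = 0, q_0 = 0*0 + 1 = 1.
  i=1: a_1=4, p_1 = 4*0 + 1 = 1, q_1 = 4*1 + 0 = 4.
  i=2: a_2=5, p_2 = 5*1 + 0 = 5, q_2 = 5*4 + 1 = 21.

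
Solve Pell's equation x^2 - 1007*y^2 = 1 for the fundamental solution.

First expand sqrt(1007) as a continued fraction. With x_i = (sqrt(1007) + m_i)/d_i and (m_0, d_0) = (0, 1): a_0 = floor(sqrt(1007)) = 31, since 31^2 = 961 <= 1007 < 1024 = 32^2.
Iterate m_{i+1} = d_i*a_i - m_i, d_{i+1} = (1007 - m_{i+1}^2)/d_i, a_{i+1} = floor((a_0 + m_{i+1})/d_{i+1}):
  m_1 = 1*31 - 0 = 31, d_1 = (1007 - 31^2)/1 = 46/1 = 46, a_1 = floor((31 + 31)/46) = 1.
  m_2 = 46*1 - 31 = 15, d_2 = (1007 - 15^2)/46 = 782/46 = 17, a_2 = floor((31 + 15)/17) = 2.
  m_3 = 17*2 - 15 = 19, d_3 = (1007 - 19^2)/17 = 646/17 = 38, a_3 = floor((31 + 19)/38) = 1.
  m_4 = 38*1 - 19 = 19, d_4 = (1007 - 19^2)/38 = 646/38 = 17, a_4 = floor((31 + 19)/17) = 2.
  m_5 = 17*2 - 19 = 15, d_5 = (1007 - 15^2)/17 = 782/17 = 46, a_5 = floor((31 + 15)/46) = 1.
  m_6 = 46*1 - 15 = 31, d_6 = (1007 - 31^2)/46 = 46/46 = 1, a_6 = floor((31 + 31)/1) = 62.
  m_7 = 1*62 - 31 = 31, d_7 = (1007 - 31^2)/1 = 46/1 = 46: (m_7, d_7) = (m_1, d_1) = (31, 46), so from here the quotients repeat a_1, ..., a_6; the period length is 6.
So sqrt(1007) = [31; (1, 2, 1, 2, 1, 62)] with period length k = 6.
k is even, so the fundamental solution of x^2 - 1007y^2 = 1 is (p_{k-1}, q_{k-1}) = (p_5, q_5); compute convergents through index 5.
Convergents (p_i = a_i*p_{i-1} + p_{i-2}, q_i = a_i*q_{i-1} + q_{i-2} with p_{-2}=0, p_{-1}=1, q_{-2}=1, q_{-1}=0):
  i=0: a_0=31, p_0 = 31*1 + 0 = 31, q_0 = 31*0 + 1 = 1.
  i=1: a_1=1, p_1 = 1*31 + 1 = 32, q_1 = 1*1 + 0 = 1.
  i=2: a_2=2, p_2 = 2*32 + 31 = 95, q_2 = 2*1 + 1 = 3.
  i=3: a_3=1, p_3 = 1*95 + 32 = 127, q_3 = 1*3 + 1 = 4.
  i=4: a_4=2, p_4 = 2*127 + 95 = 349, q_4 = 2*4 + 3 = 11.
  i=5: a_5=1, p_5 = 1*349 + 127 = 476, q_5 = 1*11 + 4 = 15.
Check: 476^2 - 1007*15^2 = 226576 - 226575 = 1, so (x, y) = (476, 15) solves the equation, and by the theorem it is the least positive solution.

(x, y) = (476, 15)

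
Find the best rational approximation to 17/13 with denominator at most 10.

Expand x = 17/13 as a continued fraction with the Euclidean algorithm:
  17 = 1*13 + 4, so a_0 = 1.
  13 = 3*4 + 1, so a_1 = 3.
  4 = 4*1 + 0, so a_2 = 4.
so x = [1; 3, 4].
Convergents (p_i = a_i*p_{i-1} + p_{i-2}, q_i = a_i*q_{i-1} + q_{i-2} with p_{-2}=0, p_{-1}=1, q_{-2}=1, q_{-1}=0), until the denominator exceeds 10:
  i=0: a_0=1, p_0 = 1*1 + 0 = 1, q_0 = 1*0 + 1 = 1.
  i=1: a_1=3, p_1 = 3*1 + 1 = 4, q_1 = 3*1 + 0 = 3.
  i=2: a_2=4, p_2 = 4*4 + 1 = 17, q_2 = 4*3 + 1 = 13.
q_2 = 13 > 10, so the last convergent with denominator <= 10 is p_1/q_1 = 4/3.
The closest fraction with denominator <= 10 is either p_1/q_1 or the intermediate fraction (k*p_1 + p_0)/(k*q_1 + q_0) with the largest k >= 1 whose denominator stays <= 10; these approach x as k grows, and every other convergent or intermediate fraction in range is farther away.
Largest k: floor((10 - q_0)/q_1) = floor((10 - 1)/3) = 3.
That gives (3*4 + 1)/(3*3 + 1) = 13/10.
Compare the errors: |x - 4/3| = |17*3 - 4*13|/(13*3) = 1/39, and |x - 13/10| = |17*10 - 13*13|/(13*10) = 1/130.
Cross-multiplying, 1*39 = 39 < 130 = 1*130, so 1/130 is smaller: the intermediate fraction 13/10 is closer to x than 4/3.

13/10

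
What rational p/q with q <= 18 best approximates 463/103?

Expand x = 463/103 as a continued fraction with the Euclidean algorithm:
  463 = 4*103 + 51, so a_0 = 4.
  103 = 2*51 + 1, so a_1 = 2.
  51 = 51*1 + 0, so a_2 = 51.
so x = [4; 2, 51].
Convergents (p_i = a_i*p_{i-1} + p_{i-2}, q_i = a_i*q_{i-1} + q_{i-2} with p_{-2}=0, p_{-1}=1, q_{-2}=1, q_{-1}=0), until the denominator exceeds 18:
  i=0: a_0=4, p_0 = 4*1 + 0 = 4, q_0 = 4*0 + 1 = 1.
  i=1: a_1=2, p_1 = 2*4 + 1 = 9, q_1 = 2*1 + 0 = 2.
  i=2: a_2=51, p_2 = 51*9 + 4 = 463, q_2 = 51*2 + 1 = 103.
q_2 = 103 > 18, so the last convergent with denominator <= 18 is p_1/q_1 = 9/2.
The closest fraction with denominator <= 18 is either p_1/q_1 or the intermediate fraction (k*p_1 + p_0)/(k*q_1 + q_0) with the largest k >= 1 whose denominator stays <= 18; these approach x as k grows, and every other convergent or intermediate fraction in range is farther away.
Largest k: floor((18 - q_0)/q_1) = floor((18 - 1)/2) = 8.
That gives (8*9 + 4)/(8*2 + 1) = 76/17.
Compare the errors: |x - 9/2| = |463*2 - 9*103|/(103*2) = 1/206, and |x - 76/17| = |463*17 - 76*103|/(103*17) = 43/1751.
Cross-multiplying, 1*1751 = 1751 < 8858 = 43*206, so 1/206 is smaller: the convergent 9/2 is closer to x than 76/17.

9/2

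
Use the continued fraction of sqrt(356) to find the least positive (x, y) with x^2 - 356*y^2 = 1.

(x, y) = (500001, 26500)

First expand sqrt(356) as a continued fraction. With x_i = (sqrt(356) + m_i)/d_i and (m_0, d_0) = (0, 1): a_0 = floor(sqrt(356)) = 18, since 18^2 = 324 <= 356 < 361 = 19^2.
Iterate m_{i+1} = d_i*a_i - m_i, d_{i+1} = (356 - m_{i+1}^2)/d_i, a_{i+1} = floor((a_0 + m_{i+1})/d_{i+1}):
  m_1 = 1*18 - 0 = 18, d_1 = (356 - 18^2)/1 = 32/1 = 32, a_1 = floor((18 + 18)/32) = 1.
  m_2 = 32*1 - 18 = 14, d_2 = (356 - 14^2)/32 = 160/32 = 5, a_2 = floor((18 + 14)/5) = 6.
  m_3 = 5*6 - 14 = 16, d_3 = (356 - 16^2)/5 = 100/5 = 20, a_3 = floor((18 + 16)/20) = 1.
  m_4 = 20*1 - 16 = 4, d_4 = (356 - 4^2)/20 = 340/20 = 17, a_4 = floor((18 + 4)/17) = 1.
  m_5 = 17*1 - 4 = 13, d_5 = (356 - 13^2)/17 = 187/17 = 11, a_5 = floor((18 + 13)/11) = 2.
  m_6 = 11*2 - 13 = 9, d_6 = (356 - 9^2)/11 = 275/11 = 25, a_6 = floor((18 + 9)/25) = 1.
  m_7 = 25*1 - 9 = 16, d_7 = (356 - 16^2)/25 = 100/25 = 4, a_7 = floor((18 + 16)/4) = 8.
  m_8 = 4*8 - 16 = 16, d_8 = (356 - 16^2)/4 = 100/4 = 25, a_8 = floor((18 + 16)/25) = 1.
  m_9 = 25*1 - 16 = 9, d_9 = (356 - 9^2)/25 = 275/25 = 11, a_9 = floor((18 + 9)/11) = 2.
  m_10 = 11*2 - 9 = 13, d_10 = (356 - 13^2)/11 = 187/11 = 17, a_10 = floor((18 + 13)/17) = 1.
  m_11 = 17*1 - 13 = 4, d_11 = (356 - 4^2)/17 = 340/17 = 20, a_11 = floor((18 + 4)/20) = 1.
  m_12 = 20*1 - 4 = 16, d_12 = (356 - 16^2)/20 = 100/20 = 5, a_12 = floor((18 + 16)/5) = 6.
  m_13 = 5*6 - 16 = 14, d_13 = (356 - 14^2)/5 = 160/5 = 32, a_13 = floor((18 + 14)/32) = 1.
  m_14 = 32*1 - 14 = 18, d_14 = (356 - 18^2)/32 = 32/32 = 1, a_14 = floor((18 + 18)/1) = 36.
  m_15 = 1*36 - 18 = 18, d_15 = (356 - 18^2)/1 = 32/1 = 32: (m_15, d_15) = (m_1, d_1) = (18, 32), so from here the quotients repeat a_1, ..., a_14; the period length is 14.
So sqrt(356) = [18; (1, 6, 1, 1, 2, 1, 8, 1, 2, 1, 1, 6, 1, 36)] with period length k = 14.
k is even, so the fundamental solution of x^2 - 356y^2 = 1 is (p_{k-1}, q_{k-1}) = (p_13, q_13); compute convergents through index 13.
Convergents (p_i = a_i*p_{i-1} + p_{i-2}, q_i = a_i*q_{i-1} + q_{i-2} with p_{-2}=0, p_{-1}=1, q_{-2}=1, q_{-1}=0):
  i=0: a_0=18, p_0 = 18*1 + 0 = 18, q_0 = 18*0 + 1 = 1.
  i=1: a_1=1, p_1 = 1*18 + 1 = 19, q_1 = 1*1 + 0 = 1.
  i=2: a_2=6, p_2 = 6*19 + 18 = 132, q_2 = 6*1 + 1 = 7.
  i=3: a_3=1, p_3 = 1*132 + 19 = 151, q_3 = 1*7 + 1 = 8.
  i=4: a_4=1, p_4 = 1*151 + 132 = 283, q_4 = 1*8 + 7 = 15.
  i=5: a_5=2, p_5 = 2*283 + 151 = 717, q_5 = 2*15 + 8 = 38.
  i=6: a_6=1, p_6 = 1*717 + 283 = 1000, q_6 = 1*38 + 15 = 53.
  i=7: a_7=8, p_7 = 8*1000 + 717 = 8717, q_7 = 8*53 + 38 = 462.
  i=8: a_8=1, p_8 = 1*8717 + 1000 = 9717, q_8 = 1*462 + 53 = 515.
  i=9: a_9=2, p_9 = 2*9717 + 8717 = 28151, q_9 = 2*515 + 462 = 1492.
  i=10: a_10=1, p_10 = 1*28151 + 9717 = 37868, q_10 = 1*1492 + 515 = 2007.
  i=11: a_11=1, p_11 = 1*37868 + 28151 = 66019, q_11 = 1*2007 + 1492 = 3499.
  i=12: a_12=6, p_12 = 6*66019 + 37868 = 433982, q_12 = 6*3499 + 2007 = 23001.
  i=13: a_13=1, p_13 = 1*433982 + 66019 = 500001, q_13 = 1*23001 + 3499 = 26500.
Check: 500001^2 - 356*26500^2 = 250001000001 - 250001000000 = 1, so (x, y) = (500001, 26500) solves the equation, and by the theorem it is the least positive solution.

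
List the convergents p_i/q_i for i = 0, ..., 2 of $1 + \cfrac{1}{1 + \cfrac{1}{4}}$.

1/1, 2/1, 9/5

Using the convergent recurrence p_i = a_i*p_{i-1} + p_{i-2}, q_i = a_i*q_{i-1} + q_{i-2} with p_{-2}=0, p_{-1}=1, q_{-2}=1, q_{-1}=0:
  i=0: a_0=1, p_0 = 1*1 + 0 = 1, q_0 = 1*0 + 1 = 1.
  i=1: a_1=1, p_1 = 1*1 + 1 = 2, q_1 = 1*1 + 0 = 1.
  i=2: a_2=4, p_2 = 4*2 + 1 = 9, q_2 = 4*1 + 1 = 5.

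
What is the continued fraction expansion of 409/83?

[4; 1, 12, 1, 5]

Run the Euclidean algorithm on 409 and 83; the successive quotients are the partial quotients a_0, a_1, ... (each step inverts the fractional part left over by the previous one):
  409 = 4*83 + 77, so a_0 = 4.
  83 = 1*77 + 6, so a_1 = 1.
  77 = 12*6 + 5, so a_2 = 12.
  6 = 1*5 + 1, so a_3 = 1.
  5 = 5*1 + 0, so a_4 = 5.
The remainder reaches 0 after 5 divisions, so the expansion has 5 partial quotients, read off in order.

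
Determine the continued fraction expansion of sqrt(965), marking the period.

[31; (15, 1, 1, 15, 62)]

Write x_i = (sqrt(965) + m_i)/d_i with (m_0, d_0) = (0, 1). a_0 = floor(sqrt(965)) = 31, since 31^2 = 961 <= 965 < 1024 = 32^2.
Iterate m_{i+1} = d_i*a_i - m_i, d_{i+1} = (965 - m_{i+1}^2)/d_i, a_{i+1} = floor((a_0 + m_{i+1})/d_{i+1}):
  m_1 = 1*31 - 0 = 31, d_1 = (965 - 31^2)/1 = 4/1 = 4, a_1 = floor((31 + 31)/4) = 15.
  m_2 = 4*15 - 31 = 29, d_2 = (965 - 29^2)/4 = 124/4 = 31, a_2 = floor((31 + 29)/31) = 1.
  m_3 = 31*1 - 29 = 2, d_3 = (965 - 2^2)/31 = 961/31 = 31, a_3 = floor((31 + 2)/31) = 1.
  m_4 = 31*1 - 2 = 29, d_4 = (965 - 29^2)/31 = 124/31 = 4, a_4 = floor((31 + 29)/4) = 15.
  m_5 = 4*15 - 29 = 31, d_5 = (965 - 31^2)/4 = 4/4 = 1, a_5 = floor((31 + 31)/1) = 62.
  m_6 = 1*62 - 31 = 31, d_6 = (965 - 31^2)/1 = 4/1 = 4: (m_6, d_6) = (m_1, d_1) = (31, 4), so from here the quotients repeat a_1, ..., a_5; the period length is 5.
Hence the expansion of sqrt(965) is a_0 = 31 followed by the repeating block 15, 1, 1, 15, 62 (period 5).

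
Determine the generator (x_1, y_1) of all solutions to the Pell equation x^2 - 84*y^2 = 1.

First expand sqrt(84) as a continued fraction. With x_i = (sqrt(84) + m_i)/d_i and (m_0, d_0) = (0, 1): a_0 = floor(sqrt(84)) = 9, since 9^2 = 81 <= 84 < 100 = 10^2.
Iterate m_{i+1} = d_i*a_i - m_i, d_{i+1} = (84 - m_{i+1}^2)/d_i, a_{i+1} = floor((a_0 + m_{i+1})/d_{i+1}):
  m_1 = 1*9 - 0 = 9, d_1 = (84 - 9^2)/1 = 3/1 = 3, a_1 = floor((9 + 9)/3) = 6.
  m_2 = 3*6 - 9 = 9, d_2 = (84 - 9^2)/3 = 3/3 = 1, a_2 = floor((9 + 9)/1) = 18.
  m_3 = 1*18 - 9 = 9, d_3 = (84 - 9^2)/1 = 3/1 = 3: (m_3, d_3) = (m_1, d_1) = (9, 3), so from here the quotients repeat a_1, a_2; the period length is 2.
So sqrt(84) = [9; (6, 18)] with period length k = 2.
k is even, so the fundamental solution of x^2 - 84y^2 = 1 is (p_{k-1}, q_{k-1}) = (p_1, q_1); compute convergents through index 1.
Convergents (p_i = a_i*p_{i-1} + p_{i-2}, q_i = a_i*q_{i-1} + q_{i-2} with p_{-2}=0, p_{-1}=1, q_{-2}=1, q_{-1}=0):
  i=0: a_0=9, p_0 = 9*1 + 0 = 9, q_0 = 9*0 + 1 = 1.
  i=1: a_1=6, p_1 = 6*9 + 1 = 55, q_1 = 6*1 + 0 = 6.
Check: 55^2 - 84*6^2 = 3025 - 3024 = 1, so (x, y) = (55, 6) solves the equation, and by the theorem it is the least positive solution.

(x, y) = (55, 6)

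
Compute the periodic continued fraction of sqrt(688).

Write x_i = (sqrt(688) + m_i)/d_i with (m_0, d_0) = (0, 1). a_0 = floor(sqrt(688)) = 26, since 26^2 = 676 <= 688 < 729 = 27^2.
Iterate m_{i+1} = d_i*a_i - m_i, d_{i+1} = (688 - m_{i+1}^2)/d_i, a_{i+1} = floor((a_0 + m_{i+1})/d_{i+1}):
  m_1 = 1*26 - 0 = 26, d_1 = (688 - 26^2)/1 = 12/1 = 12, a_1 = floor((26 + 26)/12) = 4.
  m_2 = 12*4 - 26 = 22, d_2 = (688 - 22^2)/12 = 204/12 = 17, a_2 = floor((26 + 22)/17) = 2.
  m_3 = 17*2 - 22 = 12, d_3 = (688 - 12^2)/17 = 544/17 = 32, a_3 = floor((26 + 12)/32) = 1.
  m_4 = 32*1 - 12 = 20, d_4 = (688 - 20^2)/32 = 288/32 = 9, a_4 = floor((26 + 20)/9) = 5.
  m_5 = 9*5 - 20 = 25, d_5 = (688 - 25^2)/9 = 63/9 = 7, a_5 = floor((26 + 25)/7) = 7.
  m_6 = 7*7 - 25 = 24, d_6 = (688 - 24^2)/7 = 112/7 = 16, a_6 = floor((26 + 24)/16) = 3.
  m_7 = 16*3 - 24 = 24, d_7 = (688 - 24^2)/16 = 112/16 = 7, a_7 = floor((26 + 24)/7) = 7.
  m_8 = 7*7 - 24 = 25, d_8 = (688 - 25^2)/7 = 63/7 = 9, a_8 = floor((26 + 25)/9) = 5.
  m_9 = 9*5 - 25 = 20, d_9 = (688 - 20^2)/9 = 288/9 = 32, a_9 = floor((26 + 20)/32) = 1.
  m_10 = 32*1 - 20 = 12, d_10 = (688 - 12^2)/32 = 544/32 = 17, a_10 = floor((26 + 12)/17) = 2.
  m_11 = 17*2 - 12 = 22, d_11 = (688 - 22^2)/17 = 204/17 = 12, a_11 = floor((26 + 22)/12) = 4.
  m_12 = 12*4 - 22 = 26, d_12 = (688 - 26^2)/12 = 12/12 = 1, a_12 = floor((26 + 26)/1) = 52.
  m_13 = 1*52 - 26 = 26, d_13 = (688 - 26^2)/1 = 12/1 = 12: (m_13, d_13) = (m_1, d_1) = (26, 12), so from here the quotients repeat a_1, ..., a_12; the period length is 12.
Hence the expansion of sqrt(688) is a_0 = 26 followed by the repeating block 4, 2, 1, 5, 7, 3, 7, 5, 1, 2, 4, 52 (period 12).

[26; (4, 2, 1, 5, 7, 3, 7, 5, 1, 2, 4, 52)]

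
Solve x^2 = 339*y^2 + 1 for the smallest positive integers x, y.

(x, y) = (97970, 5321)

First expand sqrt(339) as a continued fraction. With x_i = (sqrt(339) + m_i)/d_i and (m_0, d_0) = (0, 1): a_0 = floor(sqrt(339)) = 18, since 18^2 = 324 <= 339 < 361 = 19^2.
Iterate m_{i+1} = d_i*a_i - m_i, d_{i+1} = (339 - m_{i+1}^2)/d_i, a_{i+1} = floor((a_0 + m_{i+1})/d_{i+1}):
  m_1 = 1*18 - 0 = 18, d_1 = (339 - 18^2)/1 = 15/1 = 15, a_1 = floor((18 + 18)/15) = 2.
  m_2 = 15*2 - 18 = 12, d_2 = (339 - 12^2)/15 = 195/15 = 13, a_2 = floor((18 + 12)/13) = 2.
  m_3 = 13*2 - 12 = 14, d_3 = (339 - 14^2)/13 = 143/13 = 11, a_3 = floor((18 + 14)/11) = 2.
  m_4 = 11*2 - 14 = 8, d_4 = (339 - 8^2)/11 = 275/11 = 25, a_4 = floor((18 + 8)/25) = 1.
  m_5 = 25*1 - 8 = 17, d_5 = (339 - 17^2)/25 = 50/25 = 2, a_5 = floor((18 + 17)/2) = 17.
  m_6 = 2*17 - 17 = 17, d_6 = (339 - 17^2)/2 = 50/2 = 25, a_6 = floor((18 + 17)/25) = 1.
  m_7 = 25*1 - 17 = 8, d_7 = (339 - 8^2)/25 = 275/25 = 11, a_7 = floor((18 + 8)/11) = 2.
  m_8 = 11*2 - 8 = 14, d_8 = (339 - 14^2)/11 = 143/11 = 13, a_8 = floor((18 + 14)/13) = 2.
  m_9 = 13*2 - 14 = 12, d_9 = (339 - 12^2)/13 = 195/13 = 15, a_9 = floor((18 + 12)/15) = 2.
  m_10 = 15*2 - 12 = 18, d_10 = (339 - 18^2)/15 = 15/15 = 1, a_10 = floor((18 + 18)/1) = 36.
  m_11 = 1*36 - 18 = 18, d_11 = (339 - 18^2)/1 = 15/1 = 15: (m_11, d_11) = (m_1, d_1) = (18, 15), so from here the quotients repeat a_1, ..., a_10; the period length is 10.
So sqrt(339) = [18; (2, 2, 2, 1, 17, 1, 2, 2, 2, 36)] with period length k = 10.
k is even, so the fundamental solution of x^2 - 339y^2 = 1 is (p_{k-1}, q_{k-1}) = (p_9, q_9); compute convergents through index 9.
Convergents (p_i = a_i*p_{i-1} + p_{i-2}, q_i = a_i*q_{i-1} + q_{i-2} with p_{-2}=0, p_{-1}=1, q_{-2}=1, q_{-1}=0):
  i=0: a_0=18, p_0 = 18*1 + 0 = 18, q_0 = 18*0 + 1 = 1.
  i=1: a_1=2, p_1 = 2*18 + 1 = 37, q_1 = 2*1 + 0 = 2.
  i=2: a_2=2, p_2 = 2*37 + 18 = 92, q_2 = 2*2 + 1 = 5.
  i=3: a_3=2, p_3 = 2*92 + 37 = 221, q_3 = 2*5 + 2 = 12.
  i=4: a_4=1, p_4 = 1*221 + 92 = 313, q_4 = 1*12 + 5 = 17.
  i=5: a_5=17, p_5 = 17*313 + 221 = 5542, q_5 = 17*17 + 12 = 301.
  i=6: a_6=1, p_6 = 1*5542 + 313 = 5855, q_6 = 1*301 + 17 = 318.
  i=7: a_7=2, p_7 = 2*5855 + 5542 = 17252, q_7 = 2*318 + 301 = 937.
  i=8: a_8=2, p_8 = 2*17252 + 5855 = 40359, q_8 = 2*937 + 318 = 2192.
  i=9: a_9=2, p_9 = 2*40359 + 17252 = 97970, q_9 = 2*2192 + 937 = 5321.
Check: 97970^2 - 339*5321^2 = 9598120900 - 9598120899 = 1, so (x, y) = (97970, 5321) solves the equation, and by the theorem it is the least positive solution.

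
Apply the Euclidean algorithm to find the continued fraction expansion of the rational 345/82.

Run the Euclidean algorithm on 345 and 82; the successive quotients are the partial quotients a_0, a_1, ... (each step inverts the fractional part left over by the previous one):
  345 = 4*82 + 17, so a_0 = 4.
  82 = 4*17 + 14, so a_1 = 4.
  17 = 1*14 + 3, so a_2 = 1.
  14 = 4*3 + 2, so a_3 = 4.
  3 = 1*2 + 1, so a_4 = 1.
  2 = 2*1 + 0, so a_5 = 2.
The remainder reaches 0 after 6 divisions, so the expansion has 6 partial quotients, read off in order.

[4; 4, 1, 4, 1, 2]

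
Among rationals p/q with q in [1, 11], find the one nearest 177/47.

34/9

Expand x = 177/47 as a continued fraction with the Euclidean algorithm:
  177 = 3*47 + 36, so a_0 = 3.
  47 = 1*36 + 11, so a_1 = 1.
  36 = 3*11 + 3, so a_2 = 3.
  11 = 3*3 + 2, so a_3 = 3.
  3 = 1*2 + 1, so a_4 = 1.
  2 = 2*1 + 0, so a_5 = 2.
so x = [3; 1, 3, 3, 1, 2].
Convergents (p_i = a_i*p_{i-1} + p_{i-2}, q_i = a_i*q_{i-1} + q_{i-2} with p_{-2}=0, p_{-1}=1, q_{-2}=1, q_{-1}=0), until the denominator exceeds 11:
  i=0: a_0=3, p_0 = 3*1 + 0 = 3, q_0 = 3*0 + 1 = 1.
  i=1: a_1=1, p_1 = 1*3 + 1 = 4, q_1 = 1*1 + 0 = 1.
  i=2: a_2=3, p_2 = 3*4 + 3 = 15, q_2 = 3*1 + 1 = 4.
  i=3: a_3=3, p_3 = 3*15 + 4 = 49, q_3 = 3*4 + 1 = 13.
q_3 = 13 > 11, so the last convergent with denominator <= 11 is p_2/q_2 = 15/4.
The closest fraction with denominator <= 11 is either p_2/q_2 or the intermediate fraction (k*p_2 + p_1)/(k*q_2 + q_1) with the largest k >= 1 whose denominator stays <= 11; these approach x as k grows, and every other convergent or intermediate fraction in range is farther away.
Largest k: floor((11 - q_1)/q_2) = floor((11 - 1)/4) = 2.
That gives (2*15 + 4)/(2*4 + 1) = 34/9.
Compare the errors: |x - 15/4| = |177*4 - 15*47|/(47*4) = 3/188, and |x - 34/9| = |177*9 - 34*47|/(47*9) = 5/423.
Cross-multiplying, 5*188 = 940 < 1269 = 3*423, so 5/423 is smaller: the intermediate fraction 34/9 is closer to x than 15/4.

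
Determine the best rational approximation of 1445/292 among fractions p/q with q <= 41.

193/39

Expand x = 1445/292 as a continued fraction with the Euclidean algorithm:
  1445 = 4*292 + 277, so a_0 = 4.
  292 = 1*277 + 15, so a_1 = 1.
  277 = 18*15 + 7, so a_2 = 18.
  15 = 2*7 + 1, so a_3 = 2.
  7 = 7*1 + 0, so a_4 = 7.
so x = [4; 1, 18, 2, 7].
Convergents (p_i = a_i*p_{i-1} + p_{i-2}, q_i = a_i*q_{i-1} + q_{i-2} with p_{-2}=0, p_{-1}=1, q_{-2}=1, q_{-1}=0), until the denominator exceeds 41:
  i=0: a_0=4, p_0 = 4*1 + 0 = 4, q_0 = 4*0 + 1 = 1.
  i=1: a_1=1, p_1 = 1*4 + 1 = 5, q_1 = 1*1 + 0 = 1.
  i=2: a_2=18, p_2 = 18*5 + 4 = 94, q_2 = 18*1 + 1 = 19.
  i=3: a_3=2, p_3 = 2*94 + 5 = 193, q_3 = 2*19 + 1 = 39.
  i=4: a_4=7, p_4 = 7*193 + 94 = 1445, q_4 = 7*39 + 19 = 292.
q_4 = 292 > 41, so the last convergent with denominator <= 41 is p_3/q_3 = 193/39.
The closest fraction with denominator <= 41 is either p_3/q_3 or the intermediate fraction (k*p_3 + p_2)/(k*q_3 + q_2) with the largest k >= 1 whose denominator stays <= 41; these approach x as k grows, and every other convergent or intermediate fraction in range is farther away.
Largest k: floor((41 - q_2)/q_3) = floor((41 - 19)/39) = 0.
Since k = 0, no intermediate fraction beyond p_3/q_3 has denominator <= 41, so the convergent 193/39 is the closest (its error is |1445*39 - 193*292|/(292*39) = 1/11388).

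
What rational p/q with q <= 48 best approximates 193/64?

Expand x = 193/64 as a continued fraction with the Euclidean algorithm:
  193 = 3*64 + 1, so a_0 = 3.
  64 = 64*1 + 0, so a_1 = 64.
so x = [3; 64].
Convergents (p_i = a_i*p_{i-1} + p_{i-2}, q_i = a_i*q_{i-1} + q_{i-2} with p_{-2}=0, p_{-1}=1, q_{-2}=1, q_{-1}=0), until the denominator exceeds 48:
  i=0: a_0=3, p_0 = 3*1 + 0 = 3, q_0 = 3*0 + 1 = 1.
  i=1: a_1=64, p_1 = 64*3 + 1 = 193, q_1 = 64*1 + 0 = 64.
q_1 = 64 > 48, so the last convergent with denominator <= 48 is p_0/q_0 = 3/1.
The closest fraction with denominator <= 48 is either p_0/q_0 or the intermediate fraction (k*p_0 + p_{-1})/(k*q_0 + q_{-1}) with the largest k >= 1 whose denominator stays <= 48; these approach x as k grows, and every other convergent or intermediate fraction in range is farther away.
Largest k: floor((48 - q_{-1})/q_0) = floor((48 - 0)/1) = 48 (using the seeds p_{-1} = 1, q_{-1} = 0).
That gives (48*3 + 1)/(48*1 + 0) = 145/48.
Compare the errors: |x - 3/1| = |193*1 - 3*64|/(64*1) = 1/64, and |x - 145/48| = |193*48 - 145*64|/(64*48) = 16/3072.
Cross-multiplying, 16*64 = 1024 < 3072 = 1*3072, so 16/3072 is smaller: the intermediate fraction 145/48 is closer to x than 3/1.

145/48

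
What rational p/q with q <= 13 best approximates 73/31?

Expand x = 73/31 as a continued fraction with the Euclidean algorithm:
  73 = 2*31 + 11, so a_0 = 2.
  31 = 2*11 + 9, so a_1 = 2.
  11 = 1*9 + 2, so a_2 = 1.
  9 = 4*2 + 1, so a_3 = 4.
  2 = 2*1 + 0, so a_4 = 2.
so x = [2; 2, 1, 4, 2].
Convergents (p_i = a_i*p_{i-1} + p_{i-2}, q_i = a_i*q_{i-1} + q_{i-2} with p_{-2}=0, p_{-1}=1, q_{-2}=1, q_{-1}=0), until the denominator exceeds 13:
  i=0: a_0=2, p_0 = 2*1 + 0 = 2, q_0 = 2*0 + 1 = 1.
  i=1: a_1=2, p_1 = 2*2 + 1 = 5, q_1 = 2*1 + 0 = 2.
  i=2: a_2=1, p_2 = 1*5 + 2 = 7, q_2 = 1*2 + 1 = 3.
  i=3: a_3=4, p_3 = 4*7 + 5 = 33, q_3 = 4*3 + 2 = 14.
q_3 = 14 > 13, so the last convergent with denominator <= 13 is p_2/q_2 = 7/3.
The closest fraction with denominator <= 13 is either p_2/q_2 or the intermediate fraction (k*p_2 + p_1)/(k*q_2 + q_1) with the largest k >= 1 whose denominator stays <= 13; these approach x as k grows, and every other convergent or intermediate fraction in range is farther away.
Largest k: floor((13 - q_1)/q_2) = floor((13 - 2)/3) = 3.
That gives (3*7 + 5)/(3*3 + 2) = 26/11.
Compare the errors: |x - 7/3| = |73*3 - 7*31|/(31*3) = 2/93, and |x - 26/11| = |73*11 - 26*31|/(31*11) = 3/341.
Cross-multiplying, 3*93 = 279 < 682 = 2*341, so 3/341 is smaller: the intermediate fraction 26/11 is closer to x than 7/3.

26/11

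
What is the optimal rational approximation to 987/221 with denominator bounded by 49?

Expand x = 987/221 as a continued fraction with the Euclidean algorithm:
  987 = 4*221 + 103, so a_0 = 4.
  221 = 2*103 + 15, so a_1 = 2.
  103 = 6*15 + 13, so a_2 = 6.
  15 = 1*13 + 2, so a_3 = 1.
  13 = 6*2 + 1, so a_4 = 6.
  2 = 2*1 + 0, so a_5 = 2.
so x = [4; 2, 6, 1, 6, 2].
Convergents (p_i = a_i*p_{i-1} + p_{i-2}, q_i = a_i*q_{i-1} + q_{i-2} with p_{-2}=0, p_{-1}=1, q_{-2}=1, q_{-1}=0), until the denominator exceeds 49:
  i=0: a_0=4, p_0 = 4*1 + 0 = 4, q_0 = 4*0 + 1 = 1.
  i=1: a_1=2, p_1 = 2*4 + 1 = 9, q_1 = 2*1 + 0 = 2.
  i=2: a_2=6, p_2 = 6*9 + 4 = 58, q_2 = 6*2 + 1 = 13.
  i=3: a_3=1, p_3 = 1*58 + 9 = 67, q_3 = 1*13 + 2 = 15.
  i=4: a_4=6, p_4 = 6*67 + 58 = 460, q_4 = 6*15 + 13 = 103.
q_4 = 103 > 49, so the last convergent with denominator <= 49 is p_3/q_3 = 67/15.
The closest fraction with denominator <= 49 is either p_3/q_3 or the intermediate fraction (k*p_3 + p_2)/(k*q_3 + q_2) with the largest k >= 1 whose denominator stays <= 49; these approach x as k grows, and every other convergent or intermediate fraction in range is farther away.
Largest k: floor((49 - q_2)/q_3) = floor((49 - 13)/15) = 2.
That gives (2*67 + 58)/(2*15 + 13) = 192/43.
Compare the errors: |x - 67/15| = |987*15 - 67*221|/(221*15) = 2/3315, and |x - 192/43| = |987*43 - 192*221|/(221*43) = 9/9503.
Cross-multiplying, 2*9503 = 19006 < 29835 = 9*3315, so 2/3315 is smaller: the convergent 67/15 is closer to x than 192/43.

67/15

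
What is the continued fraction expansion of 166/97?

[1; 1, 2, 2, 6, 2]

Run the Euclidean algorithm on 166 and 97; the successive quotients are the partial quotients a_0, a_1, ... (each step inverts the fractional part left over by the previous one):
  166 = 1*97 + 69, so a_0 = 1.
  97 = 1*69 + 28, so a_1 = 1.
  69 = 2*28 + 13, so a_2 = 2.
  28 = 2*13 + 2, so a_3 = 2.
  13 = 6*2 + 1, so a_4 = 6.
  2 = 2*1 + 0, so a_5 = 2.
The remainder reaches 0 after 6 divisions, so the expansion has 6 partial quotients, read off in order.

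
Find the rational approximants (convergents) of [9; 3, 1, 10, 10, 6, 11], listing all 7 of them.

9/1, 28/3, 37/4, 398/43, 4017/434, 24500/2647, 273517/29551

Using the convergent recurrence p_i = a_i*p_{i-1} + p_{i-2}, q_i = a_i*q_{i-1} + q_{i-2} with p_{-2}=0, p_{-1}=1, q_{-2}=1, q_{-1}=0:
  i=0: a_0=9, p_0 = 9*1 + 0 = 9, q_0 = 9*0 + 1 = 1.
  i=1: a_1=3, p_1 = 3*9 + 1 = 28, q_1 = 3*1 + 0 = 3.
  i=2: a_2=1, p_2 = 1*28 + 9 = 37, q_2 = 1*3 + 1 = 4.
  i=3: a_3=10, p_3 = 10*37 + 28 = 398, q_3 = 10*4 + 3 = 43.
  i=4: a_4=10, p_4 = 10*398 + 37 = 4017, q_4 = 10*43 + 4 = 434.
  i=5: a_5=6, p_5 = 6*4017 + 398 = 24500, q_5 = 6*434 + 43 = 2647.
  i=6: a_6=11, p_6 = 11*24500 + 4017 = 273517, q_6 = 11*2647 + 434 = 29551.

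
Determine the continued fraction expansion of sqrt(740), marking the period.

Write x_i = (sqrt(740) + m_i)/d_i with (m_0, d_0) = (0, 1). a_0 = floor(sqrt(740)) = 27, since 27^2 = 729 <= 740 < 784 = 28^2.
Iterate m_{i+1} = d_i*a_i - m_i, d_{i+1} = (740 - m_{i+1}^2)/d_i, a_{i+1} = floor((a_0 + m_{i+1})/d_{i+1}):
  m_1 = 1*27 - 0 = 27, d_1 = (740 - 27^2)/1 = 11/1 = 11, a_1 = floor((27 + 27)/11) = 4.
  m_2 = 11*4 - 27 = 17, d_2 = (740 - 17^2)/11 = 451/11 = 41, a_2 = floor((27 + 17)/41) = 1.
  m_3 = 41*1 - 17 = 24, d_3 = (740 - 24^2)/41 = 164/41 = 4, a_3 = floor((27 + 24)/4) = 12.
  m_4 = 4*12 - 24 = 24, d_4 = (740 - 24^2)/4 = 164/4 = 41, a_4 = floor((27 + 24)/41) = 1.
  m_5 = 41*1 - 24 = 17, d_5 = (740 - 17^2)/41 = 451/41 = 11, a_5 = floor((27 + 17)/11) = 4.
  m_6 = 11*4 - 17 = 27, d_6 = (740 - 27^2)/11 = 11/11 = 1, a_6 = floor((27 + 27)/1) = 54.
  m_7 = 1*54 - 27 = 27, d_7 = (740 - 27^2)/1 = 11/1 = 11: (m_7, d_7) = (m_1, d_1) = (27, 11), so from here the quotients repeat a_1, ..., a_6; the period length is 6.
Hence the expansion of sqrt(740) is a_0 = 27 followed by the repeating block 4, 1, 12, 1, 4, 54 (period 6).

[27; (4, 1, 12, 1, 4, 54)]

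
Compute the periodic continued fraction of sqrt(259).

Write x_i = (sqrt(259) + m_i)/d_i with (m_0, d_0) = (0, 1). a_0 = floor(sqrt(259)) = 16, since 16^2 = 256 <= 259 < 289 = 17^2.
Iterate m_{i+1} = d_i*a_i - m_i, d_{i+1} = (259 - m_{i+1}^2)/d_i, a_{i+1} = floor((a_0 + m_{i+1})/d_{i+1}):
  m_1 = 1*16 - 0 = 16, d_1 = (259 - 16^2)/1 = 3/1 = 3, a_1 = floor((16 + 16)/3) = 10.
  m_2 = 3*10 - 16 = 14, d_2 = (259 - 14^2)/3 = 63/3 = 21, a_2 = floor((16 + 14)/21) = 1.
  m_3 = 21*1 - 14 = 7, d_3 = (259 - 7^2)/21 = 210/21 = 10, a_3 = floor((16 + 7)/10) = 2.
  m_4 = 10*2 - 7 = 13, d_4 = (259 - 13^2)/10 = 90/10 = 9, a_4 = floor((16 + 13)/9) = 3.
  m_5 = 9*3 - 13 = 14, d_5 = (259 - 14^2)/9 = 63/9 = 7, a_5 = floor((16 + 14)/7) = 4.
  m_6 = 7*4 - 14 = 14, d_6 = (259 - 14^2)/7 = 63/7 = 9, a_6 = floor((16 + 14)/9) = 3.
  m_7 = 9*3 - 14 = 13, d_7 = (259 - 13^2)/9 = 90/9 = 10, a_7 = floor((16 + 13)/10) = 2.
  m_8 = 10*2 - 13 = 7, d_8 = (259 - 7^2)/10 = 210/10 = 21, a_8 = floor((16 + 7)/21) = 1.
  m_9 = 21*1 - 7 = 14, d_9 = (259 - 14^2)/21 = 63/21 = 3, a_9 = floor((16 + 14)/3) = 10.
  m_10 = 3*10 - 14 = 16, d_10 = (259 - 16^2)/3 = 3/3 = 1, a_10 = floor((16 + 16)/1) = 32.
  m_11 = 1*32 - 16 = 16, d_11 = (259 - 16^2)/1 = 3/1 = 3: (m_11, d_11) = (m_1, d_1) = (16, 3), so from here the quotients repeat a_1, ..., a_10; the period length is 10.
Hence the expansion of sqrt(259) is a_0 = 16 followed by the repeating block 10, 1, 2, 3, 4, 3, 2, 1, 10, 32 (period 10).

[16; (10, 1, 2, 3, 4, 3, 2, 1, 10, 32)]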